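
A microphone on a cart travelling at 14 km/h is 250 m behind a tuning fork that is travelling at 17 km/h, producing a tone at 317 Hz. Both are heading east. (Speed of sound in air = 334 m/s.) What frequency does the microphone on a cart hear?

17 km/h = 4.722 m/s; 14 km/h = 3.889 m/s.
The microphone on a cart is behind, so the tuning fork is moving away from it while the microphone on a cart is moving toward the tuning fork.
Both move, so f' = f · (v + v_o)/(v + v_s).
f' = 317 × (334 + 3.889)/(334 + 4.722) = 317 × 337.89/338.72 ≈ 316 Hz.

316 Hz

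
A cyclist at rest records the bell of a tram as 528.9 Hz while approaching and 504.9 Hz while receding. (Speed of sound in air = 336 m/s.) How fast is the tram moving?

f₁/f₂ = (v + v_s)/(v − v_s), so v_s = v · (f₁ − f₂)/(f₁ + f₂).
v_s = 336 × (528.9 − 504.9)/(528.9 + 504.9) = 336 × 24.0/1033.8 ≈ 7.8 m/s.

7.8 m/s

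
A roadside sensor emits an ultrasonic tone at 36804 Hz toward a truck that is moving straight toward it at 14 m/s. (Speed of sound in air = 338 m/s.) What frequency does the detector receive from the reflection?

39985 Hz

At the truck (a moving observer), f₁ = f₀ · (v + u)/v = 36804 × 352/338 ≈ 38328 Hz.
The reflection then acts as a moving source: f₂ = f₁ · v/(v − u) ≈ 39985 Hz.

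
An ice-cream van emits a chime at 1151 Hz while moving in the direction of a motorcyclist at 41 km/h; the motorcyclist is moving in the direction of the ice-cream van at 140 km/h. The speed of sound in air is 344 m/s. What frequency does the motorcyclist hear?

1325 Hz

41 km/h = 11.39 m/s; 140 km/h = 38.89 m/s.
With source approaching and observer approaching, f' = f · (v + v_o)/(v − v_s).
f' = 1151 × (344 + 38.89)/(344 − 11.39) = 1151 × 382.89/332.61 ≈ 1325 Hz.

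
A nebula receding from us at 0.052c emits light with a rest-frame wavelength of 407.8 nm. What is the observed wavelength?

429.6 nm

Relativistic Doppler for wavelength: λ' = λ₀ · √((1 + β)/(1 − β)).
λ' = 407.8 × √(1.0520/0.9480) = 407.8 × 1.05343 ≈ 429.6 nm.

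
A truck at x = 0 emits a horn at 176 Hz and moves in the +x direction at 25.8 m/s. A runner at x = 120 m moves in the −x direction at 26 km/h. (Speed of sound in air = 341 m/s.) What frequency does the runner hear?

194 Hz

26 km/h = 7.222 m/s.
The observer lies on the +x side, so the source is heading toward the observer and the observer is heading toward the source.
With source approaching and observer approaching, f' = f · (v + v_o)/(v − v_s).
f' = 176 × (341 + 7.222)/(341 − 25.8) = 176 × 348.22/315.2 ≈ 194 Hz.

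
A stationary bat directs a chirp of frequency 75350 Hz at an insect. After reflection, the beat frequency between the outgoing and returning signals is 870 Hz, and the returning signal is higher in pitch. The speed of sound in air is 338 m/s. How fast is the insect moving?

Double Doppler shift off a moving reflector: f₂ = f₀ · (v + u)/(v − u) (u > 0 toward emitter).
Returning signal is higher, so f₂ = f₀ + Δf = 75350 + 870 = 76220 Hz.
Rearranging, u = v · (f₂ − f₀)/(f₂ + f₀) = 338 × 870/151570 ≈ 1.94 m/s.
So the insect is moving at 1.94 m/s toward the emitter.

1.94 m/s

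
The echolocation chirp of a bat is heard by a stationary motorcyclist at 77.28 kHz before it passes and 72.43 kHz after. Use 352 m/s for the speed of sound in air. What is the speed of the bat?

f₁/f₂ = (v + v_s)/(v − v_s), so v_s = v · (f₁ − f₂)/(f₁ + f₂).
v_s = 352 × (77.28 − 72.43)/(77.28 + 72.43) = 352 × 4.85/149.71 ≈ 11.4 m/s.

11.4 m/s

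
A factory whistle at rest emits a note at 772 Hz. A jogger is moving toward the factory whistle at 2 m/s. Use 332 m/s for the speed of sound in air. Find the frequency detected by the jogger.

777 Hz

Moving observer, stationary source: f' = f · (v + v_o)/v.
f' = 772 × (332 + 2)/332 = 772 × 334/332 ≈ 777 Hz.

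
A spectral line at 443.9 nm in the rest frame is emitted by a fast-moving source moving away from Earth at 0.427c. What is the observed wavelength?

Relativistic Doppler for wavelength: λ' = λ₀ · √((1 + β)/(1 − β)).
λ' = 443.9 × √(1.4270/0.5730) = 443.9 × 1.57810 ≈ 700.5 nm.

700.5 nm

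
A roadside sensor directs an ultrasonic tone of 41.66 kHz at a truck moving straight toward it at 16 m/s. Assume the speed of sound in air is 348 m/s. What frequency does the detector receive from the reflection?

45.7 kHz

The truck first receives the wave as a moving observer: f₁ = f₀ · (v + u)/v = 41.66 × (348 + 16)/348 ≈ 43.6 kHz.
The reflection then acts as a moving source: f₂ = f₁ · v/(v − u) ≈ 45.7 kHz.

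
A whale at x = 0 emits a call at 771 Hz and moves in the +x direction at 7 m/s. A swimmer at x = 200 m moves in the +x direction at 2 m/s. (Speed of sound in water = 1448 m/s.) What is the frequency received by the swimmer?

774 Hz

The observer lies on the +x side, so the source is heading toward the observer and the observer is heading away from the source.
General Doppler shift: f' = f · (v − v_o)/(v − v_s).
f' = 771 × (1448 − 2)/(1448 − 7) = 771 × 1446/1441 ≈ 774 Hz.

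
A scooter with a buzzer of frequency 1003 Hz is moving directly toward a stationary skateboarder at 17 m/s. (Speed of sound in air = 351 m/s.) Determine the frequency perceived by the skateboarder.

1054 Hz

Only the source moves, toward the listener, so f' = f · v/(v − v_s).
f' = 1003 × 351/(351 − 17) = 1003 × 351/334 ≈ 1054 Hz.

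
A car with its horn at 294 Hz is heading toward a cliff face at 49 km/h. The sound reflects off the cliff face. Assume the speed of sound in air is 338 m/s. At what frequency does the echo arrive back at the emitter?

319 Hz

49 km/h = 13.61 m/s.
The cliff face receives the sound from a moving source: f₁ = f₀ · v/(v − v_e) = 294 × 338/324.39 ≈ 306 Hz.
On the return leg the car is a moving observer: f₂ = f₁ · (v + v_e)/v = 306 × 351.61/338 ≈ 319 Hz.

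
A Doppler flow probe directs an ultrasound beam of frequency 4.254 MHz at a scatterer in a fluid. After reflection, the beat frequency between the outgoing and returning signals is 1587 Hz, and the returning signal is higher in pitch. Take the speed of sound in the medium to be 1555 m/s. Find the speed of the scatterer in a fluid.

Double Doppler shift off a moving reflector: f₂ = f₀ · (v + u)/(v − u) (u > 0 toward emitter).
Returning signal is higher, so f₂ = f₀ + Δf = 4254000 + 1587 = 4255587 Hz.
Rearranging, u = v · (f₂ − f₀)/(f₂ + f₀) = 1555 × 1587/8509587 ≈ 0.29 m/s.
So the scatterer in a fluid is moving at 0.29 m/s toward the emitter.

0.29 m/s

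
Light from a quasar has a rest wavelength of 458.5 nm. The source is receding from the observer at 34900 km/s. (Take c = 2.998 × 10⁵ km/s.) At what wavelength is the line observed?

515.4 nm

β = v/c = 34900/299800 = 0.1164.
Relativistic Doppler for wavelength: λ' = λ₀ · √((1 + β)/(1 − β)).
λ' = 458.5 × √(1.1164/0.8836) = 458.5 × 1.12405 ≈ 515.4 nm.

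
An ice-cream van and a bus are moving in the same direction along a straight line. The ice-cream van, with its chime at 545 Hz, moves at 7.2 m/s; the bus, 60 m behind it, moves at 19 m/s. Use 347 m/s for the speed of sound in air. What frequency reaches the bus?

563 Hz

The bus is behind, so the ice-cream van is moving away from it while the bus is moving toward the ice-cream van.
General Doppler shift: f' = f · (v + v_o)/(v + v_s).
f' = 545 × (347 + 19)/(347 + 7.2) = 545 × 366/354.2 ≈ 563 Hz.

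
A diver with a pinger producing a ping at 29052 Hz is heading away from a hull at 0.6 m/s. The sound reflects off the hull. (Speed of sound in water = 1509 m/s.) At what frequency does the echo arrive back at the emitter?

29029 Hz

The hull receives the sound from a moving source: f₁ = f₀ · v/(v + v_e) = 29052 × 1509/1509.6 ≈ 29040 Hz.
On the return leg the diver with a pinger is a moving observer: f₂ = f₁ · (v − v_e)/v = 29040 × 1508.4/1509 ≈ 29029 Hz.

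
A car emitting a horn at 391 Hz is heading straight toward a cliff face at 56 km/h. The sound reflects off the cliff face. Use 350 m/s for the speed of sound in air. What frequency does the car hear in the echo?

56 km/h = 15.56 m/s.
The cliff face receives the sound from a moving source: f₁ = f₀ · v/(v − v_e) = 391 × 350/334.44 ≈ 409 Hz.
On the return leg the car is a moving observer: f₂ = f₁ · (v + v_e)/v = 409 × 365.56/350 ≈ 427 Hz.

427 Hz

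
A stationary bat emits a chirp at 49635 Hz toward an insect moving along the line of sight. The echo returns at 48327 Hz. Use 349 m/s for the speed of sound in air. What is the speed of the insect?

Double Doppler shift off a moving reflector: f₂ = f₀ · (v + u)/(v − u) (u > 0 toward emitter).
Rearranging, u = v · (f₂ − f₀)/(f₂ + f₀) = 349 × -1308/97962 ≈ -4.7 m/s.
So the insect is moving at 4.7 m/s away from the emitter.

4.7 m/s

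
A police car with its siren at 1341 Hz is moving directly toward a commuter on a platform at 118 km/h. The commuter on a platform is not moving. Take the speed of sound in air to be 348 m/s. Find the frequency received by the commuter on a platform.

1480 Hz

118 km/h = 32.78 m/s.
Moving source, stationary observer: f' = f · v/(v − v_s) since the source is approaching.
f' = 1341 × 348/(348 − 32.78) = 1341 × 348/315.2 ≈ 1480 Hz.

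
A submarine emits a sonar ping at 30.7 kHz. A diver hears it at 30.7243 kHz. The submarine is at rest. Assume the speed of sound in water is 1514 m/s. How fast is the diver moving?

1.20 m/s

f' > f, so the diver is approaching.
f' = f · (v + v_o)/v ⇒ v_o = v · |f'/f − 1|.
v_o = 1514 × |30.7243/30.7 − 1| = 1514 × 0.0007915 ≈ 1.20 m/s.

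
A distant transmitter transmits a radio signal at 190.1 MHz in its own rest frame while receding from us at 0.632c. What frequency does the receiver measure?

Relativistic Doppler for frequency: f' = f₀ · √((1 − β)/(1 + β)).
f' = 190.1 × √(0.3680/1.6320) = 190.1 × 0.47486 ≈ 90.3 MHz.

90.3 MHz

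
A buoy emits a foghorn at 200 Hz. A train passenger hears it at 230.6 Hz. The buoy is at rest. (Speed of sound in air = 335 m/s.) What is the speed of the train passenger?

f' > f, so the train passenger is approaching.
f' = f · (v + v_o)/v ⇒ v_o = v · |f'/f − 1|.
v_o = 335 × |230.6/200 − 1| = 335 × 0.153 ≈ 51 m/s.

51 m/s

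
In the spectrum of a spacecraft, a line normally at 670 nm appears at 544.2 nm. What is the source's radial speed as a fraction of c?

0.205

λ'/λ₀ = 0.8122 < 1 (blueshift), so the source is approaching.
λ'/λ₀ = √((1 − β)/(1 + β)) for an approaching source ⇒ β = (1 − r²)/(1 + r²) with r = λ'/λ₀.
β = (1 − 0.6597)/(1 + 0.6597) ≈ 0.205.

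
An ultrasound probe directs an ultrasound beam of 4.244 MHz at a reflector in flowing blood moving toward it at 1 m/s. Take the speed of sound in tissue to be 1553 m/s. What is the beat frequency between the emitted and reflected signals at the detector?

At the reflector in flowing blood (a moving observer), f₁ = f₀ · (v + u)/v = 4.244 × 1554/1553 ≈ 4.24673 MHz.
The reflection then acts as a moving source: f₂ = f₁ · v/(v − u) ≈ 4.24947 MHz.
Beat frequency (with f₀ = 4244000 Hz): |f₂ − f₀| = 2u·f₀/(v − u) = 2 × 1 × 4244000/1552 ≈ 5469 Hz.

5469 Hz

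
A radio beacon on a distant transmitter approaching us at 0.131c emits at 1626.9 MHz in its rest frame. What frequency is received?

Relativistic Doppler for frequency: f' = f₀ · √((1 + β)/(1 − β)).
f' = 1626.9 × √(1.1310/0.8690) = 1626.9 × 1.14083 ≈ 1856.0 MHz.

1856.0 MHz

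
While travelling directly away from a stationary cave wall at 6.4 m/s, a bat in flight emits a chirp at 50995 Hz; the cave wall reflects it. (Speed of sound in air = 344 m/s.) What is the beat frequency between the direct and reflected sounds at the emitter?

1863 Hz

The cave wall receives the sound from a moving source: f₁ = f₀ · v/(v + v_e) = 50995 × 344/350.4 ≈ 50064 Hz.
On the return leg the bat in flight is a moving observer: f₂ = f₁ · (v − v_e)/v = 50064 × 337.6/344 ≈ 49132 Hz.
Equivalently f₂ = f₀ · (v − v_e)/(v + v_e).
Beat against the emitted tone: |f₂ − f₀| = 2v_e·f₀/(v + v_e) = 2 × 6.4 × 50995/350.4 ≈ 1863 Hz.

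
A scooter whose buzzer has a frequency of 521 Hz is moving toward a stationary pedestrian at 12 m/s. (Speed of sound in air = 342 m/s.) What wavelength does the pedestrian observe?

63.3 cm

Only the source moves, toward the listener, so f' = f · v/(v − v_s).
f' = 521 × 342/(342 − 12) ≈ 540 Hz.
λ' = v/f' = 342/539.945 ≈ 63.3 cm.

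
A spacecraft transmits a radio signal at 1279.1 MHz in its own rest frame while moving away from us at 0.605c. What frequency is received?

634.5 MHz

Relativistic Doppler for frequency: f' = f₀ · √((1 − β)/(1 + β)).
f' = 1279.1 × √(0.3950/1.6050) = 1279.1 × 0.49609 ≈ 634.5 MHz.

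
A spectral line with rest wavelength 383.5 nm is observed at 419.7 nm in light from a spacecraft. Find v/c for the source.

0.090

λ'/λ₀ = 1.0944 > 1 (redshift), so the source is receding.
λ'/λ₀ = √((1 + β)/(1 − β)) for a receding source ⇒ β = (r² − 1)/(r² + 1) with r = λ'/λ₀.
β = (1.1977 − 1)/(1.1977 + 1) ≈ 0.090.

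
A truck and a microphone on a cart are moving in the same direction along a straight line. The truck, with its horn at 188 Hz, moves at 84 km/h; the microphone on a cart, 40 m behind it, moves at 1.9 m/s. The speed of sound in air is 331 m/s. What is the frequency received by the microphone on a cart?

177 Hz

84 km/h = 23.33 m/s.
The microphone on a cart is behind, so the truck is moving away from it while the microphone on a cart is moving toward the truck.
With source receding and observer approaching, f' = f · (v + v_o)/(v + v_s).
f' = 188 × (331 + 1.9)/(331 + 23.33) = 188 × 332.9/354.33 ≈ 177 Hz.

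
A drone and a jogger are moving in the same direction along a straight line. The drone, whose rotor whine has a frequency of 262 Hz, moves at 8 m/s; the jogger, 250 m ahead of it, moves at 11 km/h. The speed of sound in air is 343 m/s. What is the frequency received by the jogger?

266 Hz

11 km/h = 3.056 m/s.
The jogger is ahead, so the drone is moving toward it while the jogger is moving away from the drone.
Both move, so f' = f · (v − v_o)/(v − v_s).
f' = 262 × (343 − 3.056)/(343 − 8) = 262 × 339.94/335 ≈ 266 Hz.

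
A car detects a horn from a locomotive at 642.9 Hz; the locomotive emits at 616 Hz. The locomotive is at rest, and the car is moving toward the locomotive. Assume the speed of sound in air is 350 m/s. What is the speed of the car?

15.3 m/s

f' = f · (v + v_o)/v ⇒ v_o = v · |f'/f − 1|.
v_o = 350 × |642.9/616 − 1| = 350 × 0.04367 ≈ 15.3 m/s.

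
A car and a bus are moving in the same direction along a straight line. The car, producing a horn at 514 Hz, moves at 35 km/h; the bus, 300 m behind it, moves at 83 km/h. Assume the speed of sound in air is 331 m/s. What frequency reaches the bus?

534 Hz

35 km/h = 9.722 m/s; 83 km/h = 23.06 m/s.
The bus is behind, so the car is moving away from it while the bus is moving toward the car.
Both move, so f' = f · (v + v_o)/(v + v_s).
f' = 514 × (331 + 23.06)/(331 + 9.722) = 514 × 354.06/340.72 ≈ 534 Hz.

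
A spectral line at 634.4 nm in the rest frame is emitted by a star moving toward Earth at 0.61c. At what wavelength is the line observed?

Relativistic Doppler for wavelength: λ' = λ₀ · √((1 − β)/(1 + β)).
λ' = 634.4 × √(0.3900/1.6100) = 634.4 × 0.49217 ≈ 312.2 nm.

312.2 nm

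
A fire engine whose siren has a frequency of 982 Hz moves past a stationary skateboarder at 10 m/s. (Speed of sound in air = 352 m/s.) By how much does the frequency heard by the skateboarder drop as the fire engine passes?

Approaching: f₁ = f · v/(v − v_s) = 982 × 352/342 ≈ 1010.7 Hz.
Receding: f₂ = f · v/(v + v_s) = 982 × 352/362 ≈ 954.9 Hz.
Drop: f₁ − f₂ = 2f·v·v_s/(v² − v_s²) = 2 × 982 × 352 × 10/(352² − 10²) ≈ 55.8 Hz.

55.8 Hz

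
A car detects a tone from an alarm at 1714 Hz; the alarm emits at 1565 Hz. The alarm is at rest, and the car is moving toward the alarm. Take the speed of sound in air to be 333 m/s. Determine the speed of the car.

f' = f · (v + v_o)/v ⇒ v_o = v · |f'/f − 1|.
v_o = 333 × |1714/1565 − 1| = 333 × 0.09521 ≈ 32 m/s.

32 m/s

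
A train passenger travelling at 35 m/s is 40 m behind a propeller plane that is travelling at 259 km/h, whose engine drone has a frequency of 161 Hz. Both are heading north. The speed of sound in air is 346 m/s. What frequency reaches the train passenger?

147 Hz

259 km/h = 71.94 m/s.
The train passenger is behind, so the propeller plane is moving away from it while the train passenger is moving toward the propeller plane.
With source receding and observer approaching, f' = f · (v + v_o)/(v + v_s).
f' = 161 × (346 + 35)/(346 + 71.94) = 161 × 381/417.94 ≈ 147 Hz.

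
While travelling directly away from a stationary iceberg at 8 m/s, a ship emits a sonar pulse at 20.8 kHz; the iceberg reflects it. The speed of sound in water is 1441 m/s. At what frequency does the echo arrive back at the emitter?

20.6 kHz

The iceberg receives the sound from a moving source: f₁ = f₀ · v/(v + v_e) = 20.8 × 1441/1449 ≈ 20.7 kHz.
On the return leg the ship is a moving observer: f₂ = f₁ · (v − v_e)/v = 20.7 × 1433/1441 ≈ 20.6 kHz.
Equivalently f₂ = f₀ · (v − v_e)/(v + v_e).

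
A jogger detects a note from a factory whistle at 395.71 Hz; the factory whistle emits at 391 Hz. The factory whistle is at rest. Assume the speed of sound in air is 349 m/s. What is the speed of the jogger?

f' > f, so the jogger is approaching.
f' = f · (v + v_o)/v ⇒ v_o = v · |f'/f − 1|.
v_o = 349 × |395.71/391 − 1| = 349 × 0.01205 ≈ 4.2 m/s.

4.2 m/s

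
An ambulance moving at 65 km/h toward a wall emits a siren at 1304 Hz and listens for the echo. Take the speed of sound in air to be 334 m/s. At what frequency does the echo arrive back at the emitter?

1453 Hz

65 km/h = 18.06 m/s.
The wall receives the sound from a moving source: f₁ = f₀ · v/(v − v_e) = 1304 × 334/315.94 ≈ 1379 Hz.
On the return leg the ambulance is a moving observer: f₂ = f₁ · (v + v_e)/v = 1379 × 352.06/334 ≈ 1453 Hz.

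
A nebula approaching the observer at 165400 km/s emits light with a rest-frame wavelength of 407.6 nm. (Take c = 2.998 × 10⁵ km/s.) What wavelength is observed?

219.1 nm

β = v/c = 165400/299800 = 0.5517.
Relativistic Doppler for wavelength: λ' = λ₀ · √((1 − β)/(1 + β)).
λ' = 407.6 × √(0.4483/1.5517) = 407.6 × 0.53750 ≈ 219.1 nm.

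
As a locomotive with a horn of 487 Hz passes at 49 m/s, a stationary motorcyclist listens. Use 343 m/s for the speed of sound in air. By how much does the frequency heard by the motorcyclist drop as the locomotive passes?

Approaching: f₁ = f · v/(v − v_s) = 487 × 343/294 ≈ 568 Hz.
Receding: f₂ = f · v/(v + v_s) = 487 × 343/392 ≈ 426 Hz.
Drop: f₁ − f₂ = 2f·v·v_s/(v² − v_s²) = 2 × 487 × 343 × 49/(343² − 49²) ≈ 142 Hz.

142 Hz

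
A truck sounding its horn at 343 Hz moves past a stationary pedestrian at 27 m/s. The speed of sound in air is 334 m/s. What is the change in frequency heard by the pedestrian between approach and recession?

Approaching: f₁ = f · v/(v − v_s) = 343 × 334/307 ≈ 373.2 Hz.
Receding: f₂ = f · v/(v + v_s) = 343 × 334/361 ≈ 317.3 Hz.
Drop: f₁ − f₂ = 2f·v·v_s/(v² − v_s²) = 2 × 343 × 334 × 27/(334² − 27²) ≈ 55.8 Hz.

55.8 Hz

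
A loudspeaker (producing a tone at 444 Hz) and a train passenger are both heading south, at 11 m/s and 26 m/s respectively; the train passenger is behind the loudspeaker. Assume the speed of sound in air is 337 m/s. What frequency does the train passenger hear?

The train passenger is behind, so the loudspeaker is moving away from it while the train passenger is moving toward the loudspeaker.
General Doppler shift: f' = f · (v + v_o)/(v + v_s).
f' = 444 × (337 + 26)/(337 + 11) = 444 × 363/348 ≈ 463 Hz.

463 Hz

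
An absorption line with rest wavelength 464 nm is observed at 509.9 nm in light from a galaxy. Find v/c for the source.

λ'/λ₀ = 1.0989 > 1 (redshift), so the source is receding.
λ'/λ₀ = √((1 + β)/(1 − β)) for a receding source ⇒ β = (r² − 1)/(r² + 1) with r = λ'/λ₀.
β = (1.2076 − 1)/(1.2076 + 1) ≈ 0.094.

0.094c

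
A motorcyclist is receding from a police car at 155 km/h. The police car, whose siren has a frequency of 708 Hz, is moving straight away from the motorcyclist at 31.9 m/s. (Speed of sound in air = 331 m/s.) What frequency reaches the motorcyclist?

155 km/h = 43.06 m/s.
General Doppler shift: f' = f · (v − v_o)/(v + v_s).
f' = 708 × (331 − 43.06)/(331 + 31.9) = 708 × 287.94/362.9 ≈ 562 Hz.

562 Hz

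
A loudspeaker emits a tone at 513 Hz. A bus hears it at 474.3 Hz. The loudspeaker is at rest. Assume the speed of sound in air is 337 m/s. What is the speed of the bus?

f' < f, so the bus is receding.
f' = f · (v − v_o)/v ⇒ v_o = v · |f'/f − 1|.
v_o = 337 × |474.3/513 − 1| = 337 × 0.07544 ≈ 25 m/s.

25 m/s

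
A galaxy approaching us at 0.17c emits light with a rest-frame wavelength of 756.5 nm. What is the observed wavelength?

637.2 nm

Relativistic Doppler for wavelength: λ' = λ₀ · √((1 − β)/(1 + β)).
λ' = 756.5 × √(0.8300/1.1700) = 756.5 × 0.84226 ≈ 637.2 nm.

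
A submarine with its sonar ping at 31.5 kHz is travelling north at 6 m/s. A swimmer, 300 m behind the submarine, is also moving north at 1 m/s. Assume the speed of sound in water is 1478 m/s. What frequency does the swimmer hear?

31.4 kHz

The swimmer is behind, so the submarine is moving away from it while the swimmer is moving toward the submarine.
With source receding and observer approaching, f' = f · (v + v_o)/(v + v_s).
f' = 31.5 × (1478 + 1)/(1478 + 6) = 31.5 × 1479/1484 ≈ 31.4 kHz.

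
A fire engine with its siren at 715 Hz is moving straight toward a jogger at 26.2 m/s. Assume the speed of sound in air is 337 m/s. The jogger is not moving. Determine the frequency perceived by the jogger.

775 Hz

Moving source, stationary observer: f' = f · v/(v − v_s) since the source is approaching.
f' = 715 × 337/(337 − 26.2) = 715 × 337/310.8 ≈ 775 Hz.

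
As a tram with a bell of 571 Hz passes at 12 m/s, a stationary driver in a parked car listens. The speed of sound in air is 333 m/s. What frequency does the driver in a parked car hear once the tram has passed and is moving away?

Receding: f₂ = f · v/(v + v_s) = 571 × 333/345 ≈ 551 Hz.

551 Hz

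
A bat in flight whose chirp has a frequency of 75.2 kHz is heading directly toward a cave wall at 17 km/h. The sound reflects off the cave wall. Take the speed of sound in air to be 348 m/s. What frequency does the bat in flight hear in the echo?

77.3 kHz

17 km/h = 4.722 m/s.
The cave wall receives the sound from a moving source: f₁ = f₀ · v/(v − v_e) = 75.2 × 348/343.28 ≈ 76.2 kHz.
On the return leg the bat in flight is a moving observer: f₂ = f₁ · (v + v_e)/v = 76.2 × 352.72/348 ≈ 77.3 kHz.
Equivalently f₂ = f₀ · (v + v_e)/(v − v_e).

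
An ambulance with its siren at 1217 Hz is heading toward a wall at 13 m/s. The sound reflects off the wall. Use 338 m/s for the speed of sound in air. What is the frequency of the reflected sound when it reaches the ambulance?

The wall receives the sound from a moving source: f₁ = f₀ · v/(v − v_e) = 1217 × 338/325 ≈ 1266 Hz.
On the return leg the ambulance is a moving observer: f₂ = f₁ · (v + v_e)/v = 1266 × 351/338 ≈ 1314 Hz.

1314 Hz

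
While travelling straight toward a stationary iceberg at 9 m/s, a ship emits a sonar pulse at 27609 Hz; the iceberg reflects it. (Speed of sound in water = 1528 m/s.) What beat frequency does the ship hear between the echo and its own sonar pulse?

The iceberg receives the sound from a moving source: f₁ = f₀ · v/(v − v_e) = 27609 × 1528/1519 ≈ 27773 Hz.
On the return leg the ship is a moving observer: f₂ = f₁ · (v + v_e)/v = 27773 × 1537/1528 ≈ 27936 Hz.
Equivalently f₂ = f₀ · (v + v_e)/(v − v_e).
Beat against the emitted tone: |f₂ − f₀| = 2v_e·f₀/(v − v_e) = 2 × 9 × 27609/1519 ≈ 327 Hz.

327 Hz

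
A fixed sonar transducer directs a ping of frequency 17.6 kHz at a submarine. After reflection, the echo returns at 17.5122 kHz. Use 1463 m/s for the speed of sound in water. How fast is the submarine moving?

Double Doppler shift off a moving reflector: f₂ = f₀ · (v + u)/(v − u) (u > 0 toward emitter).
Rearranging, u = v · (f₂ − f₀)/(f₂ + f₀) = 1463 × -0.0878/35.1122 ≈ -3.7 m/s.
So the submarine is moving at 3.7 m/s away from the emitter.

3.7 m/s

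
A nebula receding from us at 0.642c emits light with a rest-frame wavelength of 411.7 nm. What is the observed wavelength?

881.7 nm

Relativistic Doppler for wavelength: λ' = λ₀ · √((1 + β)/(1 − β)).
λ' = 411.7 × √(1.6420/0.3580) = 411.7 × 2.14163 ≈ 881.7 nm.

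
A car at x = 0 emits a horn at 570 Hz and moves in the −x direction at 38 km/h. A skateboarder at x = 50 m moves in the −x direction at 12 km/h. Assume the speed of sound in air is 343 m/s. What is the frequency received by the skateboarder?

38 km/h = 10.56 m/s; 12 km/h = 3.333 m/s.
The observer lies on the +x side, so the source is heading away from the observer and the observer is heading toward the source.
General Doppler shift: f' = f · (v + v_o)/(v + v_s).
f' = 570 × (343 + 3.333)/(343 + 10.56) = 570 × 346.33/353.56 ≈ 558 Hz.

558 Hz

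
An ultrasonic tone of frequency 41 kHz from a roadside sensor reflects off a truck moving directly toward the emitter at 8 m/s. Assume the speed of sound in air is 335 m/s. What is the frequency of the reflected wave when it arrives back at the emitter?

The truck first receives the wave as a moving observer: f₁ = f₀ · (v + u)/v = 41 × (335 + 8)/335 ≈ 42.0 kHz.
The reflection then acts as a moving source: f₂ = f₁ · v/(v − u) ≈ 43.0 kHz.

43.0 kHz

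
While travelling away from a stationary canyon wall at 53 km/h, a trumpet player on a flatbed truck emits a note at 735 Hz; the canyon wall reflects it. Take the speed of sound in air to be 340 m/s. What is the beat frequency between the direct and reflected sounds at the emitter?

53 km/h = 14.72 m/s.
The canyon wall receives the sound from a moving source: f₁ = f₀ · v/(v + v_e) = 735 × 340/354.72 ≈ 704.5 Hz.
On the return leg the trumpet player on a flatbed truck is a moving observer: f₂ = f₁ · (v − v_e)/v = 704.5 × 325.28/340 ≈ 674.0 Hz.
Beat against the emitted tone: |f₂ − f₀| = 2v_e·f₀/(v + v_e) = 2 × 14.72 × 735/354.72 ≈ 61 Hz.

61 Hz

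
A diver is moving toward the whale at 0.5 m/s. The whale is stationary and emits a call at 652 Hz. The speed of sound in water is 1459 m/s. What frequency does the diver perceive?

Moving observer, stationary source: f' = f · (v + v_o)/v.
f' = 652 × (1459 + 0.5)/1459 = 652 × 1459.5/1459 ≈ 652 Hz.

652 Hz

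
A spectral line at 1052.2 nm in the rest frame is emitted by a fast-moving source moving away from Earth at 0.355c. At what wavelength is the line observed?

1525.1 nm

Relativistic Doppler for wavelength: λ' = λ₀ · √((1 + β)/(1 − β)).
λ' = 1052.2 × √(1.3550/0.6450) = 1052.2 × 1.44941 ≈ 1525.1 nm.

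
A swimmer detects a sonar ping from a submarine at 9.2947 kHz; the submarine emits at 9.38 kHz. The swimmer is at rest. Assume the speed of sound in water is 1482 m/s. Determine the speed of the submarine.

13.6 m/s

f' < f, so the submarine is receding.
f' = f · v/(v + v_s) ⇒ v_s = v · |1 − f/f'|.
v_s = 1482 × |1 − 9.38/9.2947| = 1482 × 0.009177 ≈ 13.6 m/s.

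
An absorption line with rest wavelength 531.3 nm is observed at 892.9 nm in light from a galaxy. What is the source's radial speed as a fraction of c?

0.477c

λ'/λ₀ = 1.6806 > 1 (redshift), so the source is receding.
λ'/λ₀ = √((1 + β)/(1 − β)) for a receding source ⇒ β = (r² − 1)/(r² + 1) with r = λ'/λ₀.
β = (2.8244 − 1)/(2.8244 + 1) ≈ 0.477.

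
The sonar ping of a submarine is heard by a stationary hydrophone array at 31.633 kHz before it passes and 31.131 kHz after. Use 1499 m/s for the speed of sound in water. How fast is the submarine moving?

f₁/f₂ = (v + v_s)/(v − v_s), so v_s = v · (f₁ − f₂)/(f₁ + f₂).
v_s = 1499 × (31.633 − 31.131)/(31.633 + 31.131) = 1499 × 0.502/62.764 ≈ 12.0 m/s.

12.0 m/s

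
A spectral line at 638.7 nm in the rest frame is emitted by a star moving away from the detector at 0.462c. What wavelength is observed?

1052.9 nm

Relativistic Doppler for wavelength: λ' = λ₀ · √((1 + β)/(1 − β)).
λ' = 638.7 × √(1.4620/0.5380) = 638.7 × 1.64848 ≈ 1052.9 nm.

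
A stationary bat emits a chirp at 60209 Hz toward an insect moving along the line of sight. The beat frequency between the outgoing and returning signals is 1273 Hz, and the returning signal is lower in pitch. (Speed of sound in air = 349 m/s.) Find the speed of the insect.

3.7 m/s

Double Doppler shift off a moving reflector: f₂ = f₀ · (v + u)/(v − u) (u > 0 toward emitter).
Returning signal is lower, so f₂ = f₀ − Δf = 60209 − 1273 = 58936 Hz.
Rearranging, u = v · (f₂ − f₀)/(f₂ + f₀) = 349 × -1273/119145 ≈ -3.7 m/s.
So the insect is moving at 3.7 m/s away from the emitter.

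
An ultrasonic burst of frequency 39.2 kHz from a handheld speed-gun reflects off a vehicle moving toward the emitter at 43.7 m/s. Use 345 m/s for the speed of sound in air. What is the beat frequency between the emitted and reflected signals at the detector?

11371 Hz

The vehicle first receives the wave as a moving observer: f₁ = f₀ · (v + u)/v = 39.2 × (345 + 43.7)/345 ≈ 44.17 kHz.
On reflection it acts as a source moving toward the stationary detector: f₂ = f₁ · v/(v − u) = 44.17 × 345/301.3 ≈ 50.57 kHz.
Equivalently f₂ = f₀ · (v + u)/(v − u).
Beat frequency (with f₀ = 39200 Hz): |f₂ − f₀| = 2u·f₀/(v − u) = 2 × 43.7 × 39200/301.3 ≈ 11371 Hz.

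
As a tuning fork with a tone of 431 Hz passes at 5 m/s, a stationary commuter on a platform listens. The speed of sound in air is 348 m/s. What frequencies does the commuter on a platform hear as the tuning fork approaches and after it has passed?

Approaching: f₁ = f · v/(v − v_s) = 431 × 348/343 ≈ 437 Hz.
Receding: f₂ = f · v/(v + v_s) = 431 × 348/353 ≈ 425 Hz.

437 Hz approaching; 425 Hz receding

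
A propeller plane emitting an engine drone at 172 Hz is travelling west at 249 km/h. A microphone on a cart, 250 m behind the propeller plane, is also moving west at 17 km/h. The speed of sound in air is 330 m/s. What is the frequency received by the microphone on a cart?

249 km/h = 69.17 m/s; 17 km/h = 4.722 m/s.
The microphone on a cart is behind, so the propeller plane is moving away from it while the microphone on a cart is moving toward the propeller plane.
General Doppler shift: f' = f · (v + v_o)/(v + v_s).
f' = 172 × (330 + 4.722)/(330 + 69.17) = 172 × 334.72/399.17 ≈ 144 Hz.

144 Hz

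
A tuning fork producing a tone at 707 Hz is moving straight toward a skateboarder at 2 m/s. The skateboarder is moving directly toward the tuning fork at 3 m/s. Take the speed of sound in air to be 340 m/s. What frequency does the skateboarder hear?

General Doppler shift: f' = f · (v + v_o)/(v − v_s).
f' = 707 × (340 + 3)/(340 − 2) = 707 × 343/338 ≈ 717 Hz.

717 Hz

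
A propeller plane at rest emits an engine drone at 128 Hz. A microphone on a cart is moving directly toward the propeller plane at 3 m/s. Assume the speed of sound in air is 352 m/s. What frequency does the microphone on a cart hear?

129 Hz

Moving observer, stationary source: f' = f · (v + v_o)/v.
f' = 128 × (352 + 3)/352 = 128 × 355/352 ≈ 129 Hz.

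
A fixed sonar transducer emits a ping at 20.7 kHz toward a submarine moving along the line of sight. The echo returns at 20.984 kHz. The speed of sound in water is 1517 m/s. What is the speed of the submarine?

Double Doppler shift off a moving reflector: f₂ = f₀ · (v + u)/(v − u) (u > 0 toward emitter).
Rearranging, u = v · (f₂ − f₀)/(f₂ + f₀) = 1517 × 0.284/41.684 ≈ 10.3 m/s.
So the submarine is moving at 10.3 m/s toward the emitter.

10.3 m/s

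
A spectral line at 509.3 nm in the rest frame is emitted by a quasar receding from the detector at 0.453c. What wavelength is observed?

830.1 nm

Relativistic Doppler for wavelength: λ' = λ₀ · √((1 + β)/(1 − β)).
λ' = 509.3 × √(1.4530/0.5470) = 509.3 × 1.62982 ≈ 830.1 nm.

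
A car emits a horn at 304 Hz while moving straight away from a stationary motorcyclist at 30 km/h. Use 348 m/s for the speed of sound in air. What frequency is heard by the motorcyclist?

297 Hz

30 km/h = 8.333 m/s.
Moving source, stationary observer: f' = f · v/(v + v_s) since the source is receding.
f' = 304 × 348/(348 + 8.333) = 304 × 348/356.3 ≈ 297 Hz.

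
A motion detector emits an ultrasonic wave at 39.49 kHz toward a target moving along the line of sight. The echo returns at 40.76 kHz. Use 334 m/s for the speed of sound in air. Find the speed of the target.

Double Doppler shift off a moving reflector: f₂ = f₀ · (v + u)/(v − u) (u > 0 toward emitter).
Rearranging, u = v · (f₂ − f₀)/(f₂ + f₀) = 334 × 1.27/80.25 ≈ 5.3 m/s.
So the target is moving at 5.3 m/s toward the emitter.

5.3 m/s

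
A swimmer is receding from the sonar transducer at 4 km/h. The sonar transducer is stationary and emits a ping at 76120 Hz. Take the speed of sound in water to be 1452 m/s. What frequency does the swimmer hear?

76062 Hz

4 km/h = 1.111 m/s.
Moving observer, stationary source: f' = f · (v − v_o)/v.
f' = 76120 × (1452 − 1.111)/1452 = 76120 × 1450.9/1452 ≈ 76062 Hz.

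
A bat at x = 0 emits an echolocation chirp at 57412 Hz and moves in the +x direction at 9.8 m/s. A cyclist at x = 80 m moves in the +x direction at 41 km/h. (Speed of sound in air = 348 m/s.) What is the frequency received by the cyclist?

57142 Hz

41 km/h = 11.39 m/s.
The observer lies on the +x side, so the source is heading toward the observer and the observer is heading away from the source.
Both move, so f' = f · (v − v_o)/(v − v_s).
f' = 57412 × (348 − 11.39)/(348 − 9.8) = 57412 × 336.61/338.2 ≈ 57142 Hz.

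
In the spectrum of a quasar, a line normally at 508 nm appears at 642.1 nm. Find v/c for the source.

0.230

λ'/λ₀ = 1.2640 > 1 (redshift), so the source is receding.
λ'/λ₀ = √((1 + β)/(1 − β)) for a receding source ⇒ β = (r² − 1)/(r² + 1) with r = λ'/λ₀.
β = (1.5976 − 1)/(1.5976 + 1) ≈ 0.230.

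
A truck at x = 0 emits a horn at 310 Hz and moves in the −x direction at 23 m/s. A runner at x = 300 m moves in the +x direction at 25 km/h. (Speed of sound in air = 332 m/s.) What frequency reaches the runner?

284 Hz

25 km/h = 6.944 m/s.
The observer lies on the +x side, so the source is heading away from the observer and the observer is heading away from the source.
General Doppler shift: f' = f · (v − v_o)/(v + v_s).
f' = 310 × (332 − 6.944)/(332 + 23) = 310 × 325.06/355 ≈ 284 Hz.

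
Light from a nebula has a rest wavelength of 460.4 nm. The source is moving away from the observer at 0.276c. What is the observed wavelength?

611.2 nm

Relativistic Doppler for wavelength: λ' = λ₀ · √((1 + β)/(1 − β)).
λ' = 460.4 × √(1.2760/0.7240) = 460.4 × 1.32757 ≈ 611.2 nm.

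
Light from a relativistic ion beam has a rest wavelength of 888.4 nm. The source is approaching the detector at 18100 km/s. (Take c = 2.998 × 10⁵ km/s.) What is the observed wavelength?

β = v/c = 18100/299800 = 0.0604.
Relativistic Doppler for wavelength: λ' = λ₀ · √((1 − β)/(1 + β)).
λ' = 888.4 × √(0.9396/1.0604) = 888.4 × 0.94134 ≈ 836.3 nm.

836.3 nm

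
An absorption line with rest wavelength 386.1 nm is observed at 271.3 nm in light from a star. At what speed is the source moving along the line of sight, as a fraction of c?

λ'/λ₀ = 0.7027 < 1 (blueshift), so the source is approaching.
λ'/λ₀ = √((1 − β)/(1 + β)) for an approaching source ⇒ β = (1 − r²)/(1 + r²) with r = λ'/λ₀.
β = (1 − 0.4937)/(1 + 0.4937) ≈ 0.339.

0.339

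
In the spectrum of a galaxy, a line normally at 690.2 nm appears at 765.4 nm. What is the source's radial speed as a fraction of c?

0.103c

λ'/λ₀ = 1.1090 > 1 (redshift), so the source is receding.
λ'/λ₀ = √((1 + β)/(1 − β)) for a receding source ⇒ β = (r² − 1)/(r² + 1) with r = λ'/λ₀.
β = (1.2298 − 1)/(1.2298 + 1) ≈ 0.103.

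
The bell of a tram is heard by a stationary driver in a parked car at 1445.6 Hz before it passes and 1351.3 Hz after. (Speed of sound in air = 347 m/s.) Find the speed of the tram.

f₁/f₂ = (v + v_s)/(v − v_s), so v_s = v · (f₁ − f₂)/(f₁ + f₂).
v_s = 347 × (1445.6 − 1351.3)/(1445.6 + 1351.3) = 347 × 94.3/2796.9 ≈ 11.7 m/s.

11.7 m/s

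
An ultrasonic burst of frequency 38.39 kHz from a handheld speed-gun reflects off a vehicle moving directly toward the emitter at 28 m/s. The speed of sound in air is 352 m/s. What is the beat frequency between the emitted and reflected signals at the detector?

At the vehicle (a moving observer), f₁ = f₀ · (v + u)/v = 38.39 × 380/352 ≈ 41.44 kHz.
The reflection then acts as a moving source: f₂ = f₁ · v/(v − u) ≈ 45.03 kHz.
Beat frequency (with f₀ = 38390 Hz): |f₂ − f₀| = 2u·f₀/(v − u) = 2 × 28 × 38390/324 ≈ 6635 Hz.

6635 Hz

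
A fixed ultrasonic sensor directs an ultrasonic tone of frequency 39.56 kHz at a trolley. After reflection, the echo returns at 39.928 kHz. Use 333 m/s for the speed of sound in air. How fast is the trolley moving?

1.54 m/s

Double Doppler shift off a moving reflector: f₂ = f₀ · (v + u)/(v − u) (u > 0 toward emitter).
Rearranging, u = v · (f₂ − f₀)/(f₂ + f₀) = 333 × 0.368/79.488 ≈ 1.54 m/s.
So the trolley is moving at 1.54 m/s toward the emitter.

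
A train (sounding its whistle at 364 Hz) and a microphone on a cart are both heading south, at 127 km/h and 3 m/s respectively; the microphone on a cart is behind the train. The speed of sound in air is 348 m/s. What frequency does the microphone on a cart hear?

127 km/h = 35.28 m/s.
The microphone on a cart is behind, so the train is moving away from it while the microphone on a cart is moving toward the train.
With source receding and observer approaching, f' = f · (v + v_o)/(v + v_s).
f' = 364 × (348 + 3)/(348 + 35.28) = 364 × 351/383.28 ≈ 333 Hz.

333 Hz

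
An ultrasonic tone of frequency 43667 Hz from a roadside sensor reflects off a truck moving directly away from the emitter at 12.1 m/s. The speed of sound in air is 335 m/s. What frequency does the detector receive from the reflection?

40623 Hz

At the truck (a moving observer), f₁ = f₀ · (v − u)/v = 43667 × 322.9/335 ≈ 42090 Hz.
On reflection it acts as a source moving away from the stationary detector: f₂ = f₁ · v/(v + u) = 42090 × 335/347.1 ≈ 40623 Hz.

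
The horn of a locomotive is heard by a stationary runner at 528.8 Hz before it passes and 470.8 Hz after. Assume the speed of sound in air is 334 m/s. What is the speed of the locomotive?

f₁/f₂ = (v + v_s)/(v − v_s), so v_s = v · (f₁ − f₂)/(f₁ + f₂).
v_s = 334 × (528.8 − 470.8)/(528.8 + 470.8) = 334 × 58.0/999.6 ≈ 19.4 m/s.

19.4 m/s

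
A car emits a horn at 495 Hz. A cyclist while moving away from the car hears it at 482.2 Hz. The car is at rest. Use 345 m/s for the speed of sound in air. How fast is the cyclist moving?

f' = f · (v − v_o)/v ⇒ v_o = v · |f'/f − 1|.
v_o = 345 × |482.2/495 − 1| = 345 × 0.02586 ≈ 8.9 m/s.

8.9 m/s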